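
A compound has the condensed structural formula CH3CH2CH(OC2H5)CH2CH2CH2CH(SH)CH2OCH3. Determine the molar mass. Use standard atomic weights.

Atom tally by fragment:
  CH3 → C:1 H:3
  CH2 → C:1 H:2
  CH(OC2H5) → C:3 H:6 O:1
  CH2 → C:1 H:2
  CH2 → C:1 H:2
  CH2 → C:1 H:2
  CH(SH) → C:1 H:2 S:1
  CH2OCH3 → C:2 H:5 O:1
Element totals:
  C: 11
  H: 24
  O: 2
  S: 1
Molecular formula: C11H24O2S.
  M = 11(12.011) + 24(1.008) + 2(15.999) + 32.06
    = 132.121 + 24.192 + 31.998 + 32.060 = 220.371

220.37 g/mol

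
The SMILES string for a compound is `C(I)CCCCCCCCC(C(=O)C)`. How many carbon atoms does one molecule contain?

12

Atom tally by fragment:
  ICH2 → C:1 H:2 I:1
  CH2 → C:1 H:2
  CH2 → C:1 H:2
  CH2 → C:1 H:2
  CH2 → C:1 H:2
  CH2 → C:1 H:2
  CH2 → C:1 H:2
  CH2 → C:1 H:2
  CH2 → C:1 H:2
  CH2COCH3 → C:3 H:5 O:1
Element totals:
  C: 12
  H: 23
  I: 1
  O: 1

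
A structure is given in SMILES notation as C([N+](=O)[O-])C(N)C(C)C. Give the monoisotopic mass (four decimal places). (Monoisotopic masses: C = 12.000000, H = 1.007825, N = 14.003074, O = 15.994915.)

Atom tally by fragment:
  O2NCH2 → C:1 H:2 N:1 O:2
  CH(NH2) → C:1 H:3 N:1
  CH(CH3) → C:2 H:4
  CH3 → C:1 H:3
Element totals:
  C: 5
  H: 12
  N: 2
  O: 2
Molecular formula: C5H12N2O2.
  M = 5(12.0) + 12(1.007825) + 2(14.003074) + 2(15.994915)
    = 60.000000 + 12.093900 + 28.006148 + 31.989830 = 132.089878

132.0899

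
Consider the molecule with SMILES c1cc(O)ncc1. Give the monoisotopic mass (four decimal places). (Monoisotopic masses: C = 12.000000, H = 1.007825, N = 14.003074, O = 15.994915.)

Atom tally by fragment:
  pyridine ring core → C:5 H:5 N:1
  (− 1 ring H displaced by substituents)
  + OH → O:1 H:1
Element totals:
  C: 5
  H: 5
  N: 1
  O: 1
Molecular formula: C5H5NO.
  M = 5(12.0) + 5(1.007825) + 14.003074 + 15.994915
    = 60.000000 + 5.039125 + 14.003074 + 15.994915 = 95.037114

95.0371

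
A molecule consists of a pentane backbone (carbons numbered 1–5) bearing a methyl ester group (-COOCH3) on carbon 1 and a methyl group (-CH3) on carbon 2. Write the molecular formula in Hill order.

C8H16O2

Atom tally by fragment:
  CH3OOCCH2 → C:3 H:5 O:2
  CH(CH3) → C:2 H:4
  CH2 → C:1 H:2
  CH2 → C:1 H:2
  CH3 → C:1 H:3
Element totals:
  C: 8
  H: 16
  O: 2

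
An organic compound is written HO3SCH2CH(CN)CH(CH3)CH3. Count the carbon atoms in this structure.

Element totals:
  C: 6
  H: 11
  N: 1
  O: 3
  S: 1

6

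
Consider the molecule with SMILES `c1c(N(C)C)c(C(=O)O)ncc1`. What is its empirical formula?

Atom tally by fragment:
  pyridine ring core → C:5 H:5 N:1
  (− 2 ring H displaced by substituents)
  + N(CH3)2 → N:1 C:2 H:6
  + COOH → C:1 H:1 O:2
Element totals:
  C: 8
  H: 10
  N: 2
  O: 2
Molecular formula: C8H10N2O2.
gcd of subscripts = 2; dividing each by 2:
  C: 8/2 = 4
  H: 10/2 = 5
  N: 2/2 = 1
  O: 2/2 = 1

C4H5NO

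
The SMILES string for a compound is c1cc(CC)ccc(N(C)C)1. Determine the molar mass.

149.24 g/mol

Atom tally by fragment:
  benzene ring core → C:6 H:6
  (− 2 ring H displaced by substituents)
  + C2H5 → C:2 H:5
  + N(CH3)2 → N:1 C:2 H:6
Element totals:
  C: 10
  H: 15
  N: 1
Molecular formula: C10H15N.
  M = 10(12.011) + 15(1.008) + 14.007
    = 120.110 + 15.120 + 14.007 = 149.237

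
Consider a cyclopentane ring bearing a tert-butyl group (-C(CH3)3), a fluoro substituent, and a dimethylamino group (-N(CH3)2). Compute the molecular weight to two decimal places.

187.30 g/mol

Atom tally by fragment:
  cyclopentane ring core → C:5 H:10
  (− 3 ring H displaced by substituents)
  + C(CH3)3 → C:4 H:9
  + F → F:1
  + N(CH3)2 → N:1 C:2 H:6
Element totals:
  C: 11
  H: 22
  F: 1
  N: 1
Molecular formula: C11H22FN.
  M = 11(12.011) + 22(1.008) + 18.998 + 14.007
    = 132.121 + 22.176 + 18.998 + 14.007 = 187.302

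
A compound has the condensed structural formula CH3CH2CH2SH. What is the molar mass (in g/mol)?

Element totals:
  C: 3
  H: 8
  S: 1
Molecular formula: C3H8S.
  M = 3(12.011) + 8(1.008) + 32.06
    = 36.033 + 8.064 + 32.060 = 76.157

76.16 g/mol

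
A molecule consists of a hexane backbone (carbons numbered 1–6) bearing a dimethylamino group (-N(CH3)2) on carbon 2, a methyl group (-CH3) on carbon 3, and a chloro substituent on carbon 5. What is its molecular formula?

Atom tally by fragment:
  CH3 → C:1 H:3
  CH(N(CH3)2) → C:3 H:7 N:1
  CH(CH3) → C:2 H:4
  CH2 → C:1 H:2
  CH(Cl) → C:1 H:1 Cl:1
  CH3 → C:1 H:3
Element totals:
  C: 9
  H: 20
  Cl: 1
  N: 1

C9H20ClN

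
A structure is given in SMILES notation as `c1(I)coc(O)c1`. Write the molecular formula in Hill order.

C4H3IO2

Atom tally by fragment:
  furan ring core → C:4 H:4 O:1
  (− 2 ring H displaced by substituents)
  + I → I:1
  + OH → O:1 H:1
Element totals:
  C: 4
  H: 3
  I: 1
  O: 2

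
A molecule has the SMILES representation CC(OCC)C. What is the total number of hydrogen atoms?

12

Atom tally by fragment:
  CH3 → C:1 H:3
  CH(OC2H5) → C:3 H:6 O:1
  CH3 → C:1 H:3
Element totals:
  C: 5
  H: 12
  O: 1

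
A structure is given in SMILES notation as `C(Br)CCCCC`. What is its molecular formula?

Atom tally by fragment:
  BrCH2 → C:1 H:2 Br:1
  CH2 → C:1 H:2
  CH2 → C:1 H:2
  CH2 → C:1 H:2
  CH2 → C:1 H:2
  CH3 → C:1 H:3
Element totals:
  C: 6
  H: 13
  Br: 1

C6H13Br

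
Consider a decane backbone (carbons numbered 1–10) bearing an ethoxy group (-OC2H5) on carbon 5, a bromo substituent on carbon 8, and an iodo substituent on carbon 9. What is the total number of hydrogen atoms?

24

Atom tally by fragment:
  CH3 → C:1 H:3
  CH2 → C:1 H:2
  CH2 → C:1 H:2
  CH2 → C:1 H:2
  CH(OC2H5) → C:3 H:6 O:1
  CH2 → C:1 H:2
  CH2 → C:1 H:2
  CH(Br) → C:1 H:1 Br:1
  CH(I) → C:1 H:1 I:1
  CH3 → C:1 H:3
Element totals:
  C: 12
  H: 24
  Br: 1
  I: 1
  O: 1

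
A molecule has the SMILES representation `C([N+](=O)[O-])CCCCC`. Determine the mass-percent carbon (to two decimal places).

54.94%

Atom tally by fragment:
  O2NCH2 → C:1 H:2 N:1 O:2
  CH2 → C:1 H:2
  CH2 → C:1 H:2
  CH2 → C:1 H:2
  CH2 → C:1 H:2
  CH3 → C:1 H:3
Element totals:
  C: 6
  H: 13
  N: 1
  O: 2
Molecular formula: C6H13NO2.
Molar mass = 131.175 g/mol.
Mass from C: 6 × 12.011 = 72.066 g/mol.
%C = 72.066 / 131.175 × 100 = 54.94%.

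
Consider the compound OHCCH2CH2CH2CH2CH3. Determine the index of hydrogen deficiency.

1

Element totals:
  C: 6
  H: 12
  O: 1
Molecular formula: C6H12O.
DoU = (2C + 2 + N − H − X) / 2 = (2·6 + 2 + 0 − 12 − 0) / 2 = 1.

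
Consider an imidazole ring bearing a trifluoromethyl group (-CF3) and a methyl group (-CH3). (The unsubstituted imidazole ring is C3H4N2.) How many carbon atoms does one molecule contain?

5

Atom tally by fragment:
  imidazole ring core → C:3 H:4 N:2
  (− 2 ring H displaced by substituents)
  + CF3 → C:1 F:3
  + CH3 → C:1 H:3
Element totals:
  C: 5
  H: 5
  F: 3
  N: 2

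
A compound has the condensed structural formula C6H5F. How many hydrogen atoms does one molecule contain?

Element totals:
  C: 6
  H: 5
  F: 1

5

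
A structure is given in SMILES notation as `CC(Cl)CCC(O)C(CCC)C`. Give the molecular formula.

Atom tally by fragment:
  CH3 → C:1 H:3
  CH(Cl) → C:1 H:1 Cl:1
  CH2 → C:1 H:2
  CH2 → C:1 H:2
  CH(OH) → C:1 H:2 O:1
  CH(CH2CH2CH3) → C:4 H:8
  CH3 → C:1 H:3
Element totals:
  C: 10
  H: 21
  Cl: 1
  O: 1

C10H21ClO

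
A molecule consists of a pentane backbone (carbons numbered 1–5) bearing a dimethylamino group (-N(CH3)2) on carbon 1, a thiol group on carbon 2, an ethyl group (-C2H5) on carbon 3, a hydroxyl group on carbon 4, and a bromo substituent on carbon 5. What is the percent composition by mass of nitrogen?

5.18%

Atom tally by fragment:
  (CH3)2NCH2 → C:3 H:8 N:1
  CH(SH) → C:1 H:2 S:1
  CH(C2H5) → C:3 H:6
  CH(OH) → C:1 H:2 O:1
  CH2Br → C:1 H:2 Br:1
Element totals:
  C: 9
  H: 20
  Br: 1
  N: 1
  O: 1
  S: 1
Molecular formula: C9H20BrNOS.
Molar mass = 270.229 g/mol.
Mass from N: 1 × 14.007 = 14.007 g/mol.
%N = 14.007 / 270.229 × 100 = 5.18%.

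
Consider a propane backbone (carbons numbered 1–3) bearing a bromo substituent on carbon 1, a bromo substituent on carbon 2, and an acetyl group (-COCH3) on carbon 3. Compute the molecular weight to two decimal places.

Atom tally by fragment:
  BrCH2 → C:1 H:2 Br:1
  CH(Br) → C:1 H:1 Br:1
  CH2COCH3 → C:3 H:5 O:1
Element totals:
  C: 5
  H: 8
  Br: 2
  O: 1
Molecular formula: C5H8Br2O.
  M = 5(12.011) + 8(1.008) + 2(79.904) + 15.999
    = 60.055 + 8.064 + 159.808 + 15.999 = 243.926

243.93 g/mol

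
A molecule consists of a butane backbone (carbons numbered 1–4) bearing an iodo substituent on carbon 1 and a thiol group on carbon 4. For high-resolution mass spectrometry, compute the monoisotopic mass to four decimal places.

Atom tally by fragment:
  ICH2 → C:1 H:2 I:1
  CH2 → C:1 H:2
  CH2 → C:1 H:2
  CH2SH → C:1 H:3 S:1
Element totals:
  C: 4
  H: 9
  I: 1
  S: 1
Molecular formula: C4H9IS.
  M = 4(12.0) + 9(1.007825) + 126.904472 + 31.972071
    = 48.000000 + 9.070425 + 126.904472 + 31.972071 = 215.946968

215.9470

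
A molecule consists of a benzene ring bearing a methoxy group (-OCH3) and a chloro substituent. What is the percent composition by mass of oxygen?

11.22%

Atom tally by fragment:
  benzene ring core → C:6 H:6
  (− 2 ring H displaced by substituents)
  + OCH3 → C:1 H:3 O:1
  + Cl → Cl:1
Element totals:
  C: 7
  H: 7
  Cl: 1
  O: 1
Molecular formula: C7H7ClO.
Molar mass = 142.582 g/mol.
Mass from O: 1 × 15.999 = 15.999 g/mol.
%O = 15.999 / 142.582 × 100 = 11.22%.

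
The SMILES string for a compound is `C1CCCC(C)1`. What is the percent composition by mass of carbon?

Atom tally by fragment:
  cyclopentane ring core → C:5 H:10
  (− 1 ring H displaced by substituents)
  + CH3 → C:1 H:3
Element totals:
  C: 6
  H: 12
Molecular formula: C6H12.
Molar mass = 84.162 g/mol.
Mass from C: 6 × 12.011 = 72.066 g/mol.
%C = 72.066 / 84.162 × 100 = 85.63%.

85.63%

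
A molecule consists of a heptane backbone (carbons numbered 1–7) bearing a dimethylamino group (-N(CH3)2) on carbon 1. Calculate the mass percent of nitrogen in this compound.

9.78%

Atom tally by fragment:
  (CH3)2NCH2 → C:3 H:8 N:1
  CH2 → C:1 H:2
  CH2 → C:1 H:2
  CH2 → C:1 H:2
  CH2 → C:1 H:2
  CH2 → C:1 H:2
  CH3 → C:1 H:3
Element totals:
  C: 9
  H: 21
  N: 1
Molecular formula: C9H21N.
Molar mass = 143.274 g/mol.
Mass from N: 1 × 14.007 = 14.007 g/mol.
%N = 14.007 / 143.274 × 100 = 9.78%.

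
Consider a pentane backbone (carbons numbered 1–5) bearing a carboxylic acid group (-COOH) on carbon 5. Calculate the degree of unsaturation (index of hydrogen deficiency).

Atom tally by fragment:
  CH3 → C:1 H:3
  CH2 → C:1 H:2
  CH2 → C:1 H:2
  CH2 → C:1 H:2
  CH2COOH → C:2 H:3 O:2
Element totals:
  C: 6
  H: 12
  O: 2
Molecular formula: C6H12O2.
DoU = (2C + 2 + N − H − X) / 2 = (2·6 + 2 + 0 − 12 − 0) / 2 = 1.

1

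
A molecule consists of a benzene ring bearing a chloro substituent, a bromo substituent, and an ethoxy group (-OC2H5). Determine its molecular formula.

Atom tally by fragment:
  benzene ring core → C:6 H:6
  (− 3 ring H displaced by substituents)
  + Cl → Cl:1
  + Br → Br:1
  + OC2H5 → C:2 H:5 O:1
Element totals:
  C: 8
  H: 8
  Br: 1
  Cl: 1
  O: 1

C8H8BrClO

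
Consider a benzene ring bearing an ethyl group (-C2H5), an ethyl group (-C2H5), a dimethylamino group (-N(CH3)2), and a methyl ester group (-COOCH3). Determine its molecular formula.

C14H21NO2

Atom tally by fragment:
  benzene ring core → C:6 H:6
  (− 4 ring H displaced by substituents)
  + C2H5 → C:2 H:5
  + C2H5 → C:2 H:5
  + N(CH3)2 → N:1 C:2 H:6
  + COOCH3 → C:2 H:3 O:2
Element totals:
  C: 14
  H: 21
  N: 1
  O: 2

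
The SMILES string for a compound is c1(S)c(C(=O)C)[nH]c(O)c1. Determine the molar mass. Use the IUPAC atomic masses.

157.19 g/mol

Atom tally by fragment:
  pyrrole ring core → C:4 H:5 N:1
  (− 3 ring H displaced by substituents)
  + SH → S:1 H:1
  + COCH3 → C:2 H:3 O:1
  + OH → O:1 H:1
Element totals:
  C: 6
  H: 7
  N: 1
  O: 2
  S: 1
Molecular formula: C6H7NO2S.
  M = 6(12.011) + 7(1.008) + 14.007 + 2(15.999) + 32.06
    = 72.066 + 7.056 + 14.007 + 31.998 + 32.060 = 157.187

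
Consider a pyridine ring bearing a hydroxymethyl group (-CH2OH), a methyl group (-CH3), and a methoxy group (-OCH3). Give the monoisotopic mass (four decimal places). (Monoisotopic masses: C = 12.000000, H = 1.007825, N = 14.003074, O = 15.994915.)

153.0790

Atom tally by fragment:
  pyridine ring core → C:5 H:5 N:1
  (− 3 ring H displaced by substituents)
  + CH2OH → C:1 H:3 O:1
  + CH3 → C:1 H:3
  + OCH3 → C:1 H:3 O:1
Element totals:
  C: 8
  H: 11
  N: 1
  O: 2
Molecular formula: C8H11NO2.
  M = 8(12.0) + 11(1.007825) + 14.003074 + 2(15.994915)
    = 96.000000 + 11.086075 + 14.003074 + 31.989830 = 153.078979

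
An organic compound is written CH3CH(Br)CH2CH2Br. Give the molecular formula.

Atom tally by fragment:
  CH3 → C:1 H:3
  CH(Br) → C:1 H:1 Br:1
  CH2 → C:1 H:2
  CH2Br → C:1 H:2 Br:1
Element totals:
  C: 4
  H: 8
  Br: 2

C4H8Br2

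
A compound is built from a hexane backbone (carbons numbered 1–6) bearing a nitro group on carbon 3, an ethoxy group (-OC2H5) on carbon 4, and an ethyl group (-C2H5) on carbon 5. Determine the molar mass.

Atom tally by fragment:
  CH3 → C:1 H:3
  CH2 → C:1 H:2
  CH(NO2) → C:1 H:1 N:1 O:2
  CH(OC2H5) → C:3 H:6 O:1
  CH(C2H5) → C:3 H:6
  CH3 → C:1 H:3
Element totals:
  C: 10
  H: 21
  N: 1
  O: 3
Molecular formula: C10H21NO3.
  M = 10(12.011) + 21(1.008) + 14.007 + 3(15.999)
    = 120.110 + 21.168 + 14.007 + 47.997 = 203.282

203.28 g/mol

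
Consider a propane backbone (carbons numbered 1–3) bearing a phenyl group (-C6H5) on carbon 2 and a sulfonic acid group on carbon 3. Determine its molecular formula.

C9H12O3S

Atom tally by fragment:
  CH3 → C:1 H:3
  CH(C6H5) → C:7 H:6
  CH2SO3H → C:1 H:3 S:1 O:3
Element totals:
  C: 9
  H: 12
  O: 3
  S: 1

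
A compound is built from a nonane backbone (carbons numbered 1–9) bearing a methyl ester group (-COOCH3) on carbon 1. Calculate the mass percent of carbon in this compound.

70.92%

Atom tally by fragment:
  CH3OOCCH2 → C:3 H:5 O:2
  CH2 → C:1 H:2
  CH2 → C:1 H:2
  CH2 → C:1 H:2
  CH2 → C:1 H:2
  CH2 → C:1 H:2
  CH2 → C:1 H:2
  CH2 → C:1 H:2
  CH3 → C:1 H:3
Element totals:
  C: 11
  H: 22
  O: 2
Molecular formula: C11H22O2.
Molar mass = 186.295 g/mol.
Mass from C: 11 × 12.011 = 132.121 g/mol.
%C = 132.121 / 186.295 × 100 = 70.92%.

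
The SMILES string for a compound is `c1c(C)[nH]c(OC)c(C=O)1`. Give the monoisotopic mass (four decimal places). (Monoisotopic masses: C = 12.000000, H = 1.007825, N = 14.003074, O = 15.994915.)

139.0633

Atom tally by fragment:
  pyrrole ring core → C:4 H:5 N:1
  (− 3 ring H displaced by substituents)
  + CH3 → C:1 H:3
  + OCH3 → C:1 H:3 O:1
  + CHO → C:1 H:1 O:1
Element totals:
  C: 7
  H: 9
  N: 1
  O: 2
Molecular formula: C7H9NO2.
  M = 7(12.0) + 9(1.007825) + 14.003074 + 2(15.994915)
    = 84.000000 + 9.070425 + 14.003074 + 31.989830 = 139.063329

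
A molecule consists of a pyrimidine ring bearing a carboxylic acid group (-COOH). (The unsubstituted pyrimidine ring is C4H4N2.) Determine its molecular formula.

C5H4N2O2

Atom tally by fragment:
  pyrimidine ring core → C:4 H:4 N:2
  (− 1 ring H displaced by substituents)
  + COOH → C:1 H:1 O:2
Element totals:
  C: 5
  H: 4
  N: 2
  O: 2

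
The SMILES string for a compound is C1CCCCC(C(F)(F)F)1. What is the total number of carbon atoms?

7

Atom tally by fragment:
  cyclohexane ring core → C:6 H:12
  (− 1 ring H displaced by substituents)
  + CF3 → C:1 F:3
Element totals:
  C: 7
  H: 11
  F: 3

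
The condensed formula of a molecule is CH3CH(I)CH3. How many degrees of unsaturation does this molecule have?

0

Atom tally by fragment:
  CH3 → C:1 H:3
  CH(I) → C:1 H:1 I:1
  CH3 → C:1 H:3
Element totals:
  C: 3
  H: 7
  I: 1
Molecular formula: C3H7I.
DoU = (2C + 2 + N − H − X) / 2 = (2·3 + 2 + 0 − 7 − 1) / 2 = 0.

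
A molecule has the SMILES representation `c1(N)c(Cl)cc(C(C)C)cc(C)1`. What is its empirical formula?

Atom tally by fragment:
  benzene ring core → C:6 H:6
  (− 4 ring H displaced by substituents)
  + NH2 → N:1 H:2
  + Cl → Cl:1
  + CH(CH3)2 → C:3 H:7
  + CH3 → C:1 H:3
Element totals:
  C: 10
  H: 14
  Cl: 1
  N: 1
Molecular formula: C10H14ClN.
gcd of subscripts (10, 1, 14, 1) = 1, so the empirical formula equals the molecular formula.

C10H14ClN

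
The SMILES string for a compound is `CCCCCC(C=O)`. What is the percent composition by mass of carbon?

73.63%

Atom tally by fragment:
  CH3 → C:1 H:3
  CH2 → C:1 H:2
  CH2 → C:1 H:2
  CH2 → C:1 H:2
  CH2 → C:1 H:2
  CH2CHO → C:2 H:3 O:1
Element totals:
  C: 7
  H: 14
  O: 1
Molecular formula: C7H14O.
Molar mass = 114.188 g/mol.
Mass from C: 7 × 12.011 = 84.077 g/mol.
%C = 84.077 / 114.188 × 100 = 73.63%.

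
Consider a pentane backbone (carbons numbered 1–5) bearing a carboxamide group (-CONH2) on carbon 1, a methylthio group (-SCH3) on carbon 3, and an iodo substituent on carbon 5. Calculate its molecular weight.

Atom tally by fragment:
  H2NOCCH2 → C:2 H:4 O:1 N:1
  CH2 → C:1 H:2
  CH(SCH3) → C:2 H:4 S:1
  CH2 → C:1 H:2
  CH2I → C:1 H:2 I:1
Element totals:
  C: 7
  H: 14
  I: 1
  N: 1
  O: 1
  S: 1
Molecular formula: C7H14INOS.
  M = 7(12.011) + 14(1.008) + 126.904 + 14.007 + 15.999 + 32.06
    = 84.077 + 14.112 + 126.904 + 14.007 + 15.999 + 32.060 = 287.159

287.16 g/mol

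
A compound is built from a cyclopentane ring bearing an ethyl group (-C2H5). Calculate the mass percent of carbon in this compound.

Atom tally by fragment:
  cyclopentane ring core → C:5 H:10
  (− 1 ring H displaced by substituents)
  + C2H5 → C:2 H:5
Element totals:
  C: 7
  H: 14
Molecular formula: C7H14.
Molar mass = 98.189 g/mol.
Mass from C: 7 × 12.011 = 84.077 g/mol.
%C = 84.077 / 98.189 × 100 = 85.63%.

85.63%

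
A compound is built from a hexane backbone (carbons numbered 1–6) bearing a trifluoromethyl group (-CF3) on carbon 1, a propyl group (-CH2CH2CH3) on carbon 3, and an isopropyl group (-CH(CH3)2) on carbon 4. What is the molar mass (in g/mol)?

Atom tally by fragment:
  F3CCH2 → C:2 H:2 F:3
  CH2 → C:1 H:2
  CH(CH2CH2CH3) → C:4 H:8
  CH(CH(CH3)2) → C:4 H:8
  CH2 → C:1 H:2
  CH3 → C:1 H:3
Element totals:
  C: 13
  H: 25
  F: 3
Molecular formula: C13H25F3.
  M = 13(12.011) + 25(1.008) + 3(18.998)
    = 156.143 + 25.200 + 56.994 = 238.337

238.34 g/mol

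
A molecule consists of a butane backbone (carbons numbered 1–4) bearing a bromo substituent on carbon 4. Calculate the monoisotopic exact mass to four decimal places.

135.9888

Atom tally by fragment:
  CH3 → C:1 H:3
  CH2 → C:1 H:2
  CH2 → C:1 H:2
  CH2Br → C:1 H:2 Br:1
Element totals:
  C: 4
  H: 9
  Br: 1
Molecular formula: C4H9Br.
  M = 4(12.0) + 9(1.007825) + 78.918338
    = 48.000000 + 9.070425 + 78.918338 = 135.988763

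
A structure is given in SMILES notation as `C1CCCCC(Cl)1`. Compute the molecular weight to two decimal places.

Atom tally by fragment:
  cyclohexane ring core → C:6 H:12
  (− 1 ring H displaced by substituents)
  + Cl → Cl:1
Element totals:
  C: 6
  H: 11
  Cl: 1
Molecular formula: C6H11Cl.
  M = 6(12.011) + 11(1.008) + 35.45
    = 72.066 + 11.088 + 35.450 = 118.604

118.60 g/mol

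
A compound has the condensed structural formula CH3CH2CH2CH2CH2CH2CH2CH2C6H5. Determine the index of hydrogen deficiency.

4

Atom tally by fragment:
  CH3 → C:1 H:3
  CH2 → C:1 H:2
  CH2 → C:1 H:2
  CH2 → C:1 H:2
  CH2 → C:1 H:2
  CH2 → C:1 H:2
  CH2 → C:1 H:2
  CH2C6H5 → C:7 H:7
Element totals:
  C: 14
  H: 22
Molecular formula: C14H22.
DoU = (2C + 2 + N − H − X) / 2 = (2·14 + 2 + 0 − 22 − 0) / 2 = 4.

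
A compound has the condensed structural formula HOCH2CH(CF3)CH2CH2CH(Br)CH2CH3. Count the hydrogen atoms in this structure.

Element totals:
  C: 8
  H: 14
  Br: 1
  F: 3
  O: 1

14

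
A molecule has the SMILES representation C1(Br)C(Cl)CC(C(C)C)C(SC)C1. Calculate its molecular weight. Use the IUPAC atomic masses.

Atom tally by fragment:
  cyclohexane ring core → C:6 H:12
  (− 4 ring H displaced by substituents)
  + Br → Br:1
  + Cl → Cl:1
  + CH(CH3)2 → C:3 H:7
  + SCH3 → C:1 H:3 S:1
Element totals:
  C: 10
  H: 18
  Br: 1
  Cl: 1
  S: 1
Molecular formula: C10H18BrClS.
  M = 10(12.011) + 18(1.008) + 79.904 + 35.45 + 32.06
    = 120.110 + 18.144 + 79.904 + 35.450 + 32.060 = 285.668

285.67 g/mol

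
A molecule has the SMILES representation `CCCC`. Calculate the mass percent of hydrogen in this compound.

Atom tally by fragment:
  CH3 → C:1 H:3
  CH2 → C:1 H:2
  CH2 → C:1 H:2
  CH3 → C:1 H:3
Element totals:
  C: 4
  H: 10
Molecular formula: C4H10.
Molar mass = 58.124 g/mol.
Mass from H: 10 × 1.008 = 10.080 g/mol.
%H = 10.080 / 58.124 × 100 = 17.34%.

17.34%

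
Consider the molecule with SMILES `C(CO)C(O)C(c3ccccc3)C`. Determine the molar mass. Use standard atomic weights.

Atom tally by fragment:
  HOCH2CH2 → C:2 H:5 O:1
  CH(OH) → C:1 H:2 O:1
  CH(C6H5) → C:7 H:6
  CH3 → C:1 H:3
Element totals:
  C: 11
  H: 16
  O: 2
Molecular formula: C11H16O2.
  M = 11(12.011) + 16(1.008) + 2(15.999)
    = 132.121 + 16.128 + 31.998 = 180.247

180.25 g/mol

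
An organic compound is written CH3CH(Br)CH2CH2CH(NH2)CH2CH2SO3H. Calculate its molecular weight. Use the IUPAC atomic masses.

Element totals:
  C: 7
  H: 16
  Br: 1
  N: 1
  O: 3
  S: 1
Molecular formula: C7H16BrNO3S.
  M = 7(12.011) + 16(1.008) + 79.904 + 14.007 + 3(15.999) + 32.06
    = 84.077 + 16.128 + 79.904 + 14.007 + 47.997 + 32.060 = 274.173

274.17 g/mol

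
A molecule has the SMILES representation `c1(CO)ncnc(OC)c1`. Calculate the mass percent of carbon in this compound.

51.42%

Atom tally by fragment:
  pyrimidine ring core → C:4 H:4 N:2
  (− 2 ring H displaced by substituents)
  + CH2OH → C:1 H:3 O:1
  + OCH3 → C:1 H:3 O:1
Element totals:
  C: 6
  H: 8
  N: 2
  O: 2
Molecular formula: C6H8N2O2.
Molar mass = 140.142 g/mol.
Mass from C: 6 × 12.011 = 72.066 g/mol.
%C = 72.066 / 140.142 × 100 = 51.42%.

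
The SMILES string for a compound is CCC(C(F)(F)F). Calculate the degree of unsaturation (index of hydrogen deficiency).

0

Atom tally by fragment:
  CH3 → C:1 H:3
  CH2 → C:1 H:2
  CH2CF3 → C:2 H:2 F:3
Element totals:
  C: 4
  H: 7
  F: 3
Molecular formula: C4H7F3.
DoU = (2C + 2 + N − H − X) / 2 = (2·4 + 2 + 0 − 7 − 3) / 2 = 0.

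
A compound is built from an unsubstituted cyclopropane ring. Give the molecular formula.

Atom tally by fragment:
  cyclopropane ring core → C:3 H:6
Element totals:
  C: 3
  H: 6

C3H6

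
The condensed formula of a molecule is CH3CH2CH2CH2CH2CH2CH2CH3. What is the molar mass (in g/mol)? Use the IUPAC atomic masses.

Element totals:
  C: 8
  H: 18
Molecular formula: C8H18.
  M = 8(12.011) + 18(1.008)
    = 96.088 + 18.144 = 114.232

114.23 g/mol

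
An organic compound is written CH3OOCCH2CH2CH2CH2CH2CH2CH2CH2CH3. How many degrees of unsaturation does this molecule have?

Element totals:
  C: 11
  H: 22
  O: 2
Molecular formula: C11H22O2.
DoU = (2C + 2 + N − H − X) / 2 = (2·11 + 2 + 0 − 22 − 0) / 2 = 1.

1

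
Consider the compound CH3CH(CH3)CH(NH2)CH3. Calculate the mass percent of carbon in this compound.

68.90%

Element totals:
  C: 5
  H: 13
  N: 1
Molecular formula: C5H13N.
Molar mass = 87.166 g/mol.
Mass from C: 5 × 12.011 = 60.055 g/mol.
%C = 60.055 / 87.166 × 100 = 68.90%.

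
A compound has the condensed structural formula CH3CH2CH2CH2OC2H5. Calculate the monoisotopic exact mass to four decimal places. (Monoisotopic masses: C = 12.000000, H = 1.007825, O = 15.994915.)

Element totals:
  C: 6
  H: 14
  O: 1
Molecular formula: C6H14O.
  M = 6(12.0) + 14(1.007825) + 15.994915
    = 72.000000 + 14.109550 + 15.994915 = 102.104465

102.1045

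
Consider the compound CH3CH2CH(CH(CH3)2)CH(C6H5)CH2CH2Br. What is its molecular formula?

C15H23Br

Atom tally by fragment:
  CH3 → C:1 H:3
  CH2 → C:1 H:2
  CH(CH(CH3)2) → C:4 H:8
  CH(C6H5) → C:7 H:6
  CH2 → C:1 H:2
  CH2Br → C:1 H:2 Br:1
Element totals:
  C: 15
  H: 23
  Br: 1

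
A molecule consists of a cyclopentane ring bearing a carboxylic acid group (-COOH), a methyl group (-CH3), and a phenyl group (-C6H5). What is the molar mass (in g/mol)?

Atom tally by fragment:
  cyclopentane ring core → C:5 H:10
  (− 3 ring H displaced by substituents)
  + COOH → C:1 H:1 O:2
  + CH3 → C:1 H:3
  + C6H5 → C:6 H:5
Element totals:
  C: 13
  H: 16
  O: 2
Molecular formula: C13H16O2.
  M = 13(12.011) + 16(1.008) + 2(15.999)
    = 156.143 + 16.128 + 31.998 = 204.269

204.27 g/mol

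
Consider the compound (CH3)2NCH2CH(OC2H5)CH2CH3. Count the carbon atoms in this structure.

Atom tally by fragment:
  (CH3)2NCH2 → C:3 H:8 N:1
  CH(OC2H5) → C:3 H:6 O:1
  CH2 → C:1 H:2
  CH3 → C:1 H:3
Element totals:
  C: 8
  H: 19
  N: 1
  O: 1

8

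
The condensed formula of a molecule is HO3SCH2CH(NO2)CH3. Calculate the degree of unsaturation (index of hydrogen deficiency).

Atom tally by fragment:
  HO3SCH2 → C:1 H:3 S:1 O:3
  CH(NO2) → C:1 H:1 N:1 O:2
  CH3 → C:1 H:3
Element totals:
  C: 3
  H: 7
  N: 1
  O: 5
  S: 1
Molecular formula: C3H7NO5S.
DoU = (2C + 2 + N − H − X) / 2 = (2·3 + 2 + 1 − 7 − 0) / 2 = 1.

1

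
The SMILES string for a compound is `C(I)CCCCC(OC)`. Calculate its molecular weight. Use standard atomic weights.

Atom tally by fragment:
  ICH2 → C:1 H:2 I:1
  CH2 → C:1 H:2
  CH2 → C:1 H:2
  CH2 → C:1 H:2
  CH2 → C:1 H:2
  CH2OCH3 → C:2 H:5 O:1
Element totals:
  C: 7
  H: 15
  I: 1
  O: 1
Molecular formula: C7H15IO.
  M = 7(12.011) + 15(1.008) + 126.904 + 15.999
    = 84.077 + 15.120 + 126.904 + 15.999 = 242.100

242.10 g/mol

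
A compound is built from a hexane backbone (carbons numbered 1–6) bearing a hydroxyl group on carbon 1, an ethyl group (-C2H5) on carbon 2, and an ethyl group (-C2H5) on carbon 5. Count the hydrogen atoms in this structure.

22

Atom tally by fragment:
  HOCH2 → C:1 H:3 O:1
  CH(C2H5) → C:3 H:6
  CH2 → C:1 H:2
  CH2 → C:1 H:2
  CH(C2H5) → C:3 H:6
  CH3 → C:1 H:3
Element totals:
  C: 10
  H: 22
  O: 1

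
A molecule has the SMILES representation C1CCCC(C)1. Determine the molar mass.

84.16 g/mol

Atom tally by fragment:
  cyclopentane ring core → C:5 H:10
  (− 1 ring H displaced by substituents)
  + CH3 → C:1 H:3
Element totals:
  C: 6
  H: 12
Molecular formula: C6H12.
  M = 6(12.011) + 12(1.008)
    = 72.066 + 12.096 = 84.162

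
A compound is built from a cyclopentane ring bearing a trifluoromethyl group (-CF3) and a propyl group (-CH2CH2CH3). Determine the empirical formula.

Atom tally by fragment:
  cyclopentane ring core → C:5 H:10
  (− 2 ring H displaced by substituents)
  + CF3 → C:1 F:3
  + CH2CH2CH3 → C:3 H:7
Element totals:
  C: 9
  H: 15
  F: 3
Molecular formula: C9H15F3.
gcd of subscripts = 3; dividing each by 3:
  C: 9/3 = 3
  F: 3/3 = 1
  H: 15/3 = 5

C3H5F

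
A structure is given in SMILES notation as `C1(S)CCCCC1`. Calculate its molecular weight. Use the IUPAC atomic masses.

Atom tally by fragment:
  cyclohexane ring core → C:6 H:12
  (− 1 ring H displaced by substituents)
  + SH → S:1 H:1
Element totals:
  C: 6
  H: 12
  S: 1
Molecular formula: C6H12S.
  M = 6(12.011) + 12(1.008) + 32.06
    = 72.066 + 12.096 + 32.060 = 116.222

116.22 g/mol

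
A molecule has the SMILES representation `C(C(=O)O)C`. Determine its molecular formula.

Atom tally by fragment:
  HOOCCH2 → C:2 H:3 O:2
  CH3 → C:1 H:3
Element totals:
  C: 3
  H: 6
  O: 2

C3H6O2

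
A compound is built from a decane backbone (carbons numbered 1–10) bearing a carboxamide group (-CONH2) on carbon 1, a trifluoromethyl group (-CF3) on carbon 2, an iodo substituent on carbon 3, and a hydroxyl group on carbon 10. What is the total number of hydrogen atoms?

Atom tally by fragment:
  H2NOCCH2 → C:2 H:4 O:1 N:1
  CH(CF3) → C:2 H:1 F:3
  CH(I) → C:1 H:1 I:1
  CH2 → C:1 H:2
  CH2 → C:1 H:2
  CH2 → C:1 H:2
  CH2 → C:1 H:2
  CH2 → C:1 H:2
  CH2 → C:1 H:2
  CH2OH → C:1 H:3 O:1
Element totals:
  C: 12
  H: 21
  F: 3
  I: 1
  N: 1
  O: 2

21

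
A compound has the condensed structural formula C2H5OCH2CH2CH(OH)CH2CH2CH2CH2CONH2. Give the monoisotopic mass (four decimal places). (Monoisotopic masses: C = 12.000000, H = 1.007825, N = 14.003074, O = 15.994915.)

203.1521

Element totals:
  C: 10
  H: 21
  N: 1
  O: 3
Molecular formula: C10H21NO3.
  M = 10(12.0) + 21(1.007825) + 14.003074 + 3(15.994915)
    = 120.000000 + 21.164325 + 14.003074 + 47.984745 = 203.152144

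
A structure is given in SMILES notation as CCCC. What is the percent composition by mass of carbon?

Atom tally by fragment:
  CH3 → C:1 H:3
  CH2 → C:1 H:2
  CH2 → C:1 H:2
  CH3 → C:1 H:3
Element totals:
  C: 4
  H: 10
Molecular formula: C4H10.
Molar mass = 58.124 g/mol.
Mass from C: 4 × 12.011 = 48.044 g/mol.
%C = 48.044 / 58.124 × 100 = 82.66%.

82.66%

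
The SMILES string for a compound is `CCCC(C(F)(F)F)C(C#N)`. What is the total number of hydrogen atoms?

10

Atom tally by fragment:
  CH3 → C:1 H:3
  CH2 → C:1 H:2
  CH2 → C:1 H:2
  CH(CF3) → C:2 H:1 F:3
  CH2CN → C:2 H:2 N:1
Element totals:
  C: 7
  H: 10
  F: 3
  N: 1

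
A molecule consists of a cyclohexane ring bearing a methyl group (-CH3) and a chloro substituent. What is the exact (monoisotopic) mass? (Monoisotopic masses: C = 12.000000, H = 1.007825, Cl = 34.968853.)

Atom tally by fragment:
  cyclohexane ring core → C:6 H:12
  (− 2 ring H displaced by substituents)
  + CH3 → C:1 H:3
  + Cl → Cl:1
Element totals:
  C: 7
  H: 13
  Cl: 1
Molecular formula: C7H13Cl.
  M = 7(12.0) + 13(1.007825) + 34.968853
    = 84.000000 + 13.101725 + 34.968853 = 132.070578

132.0706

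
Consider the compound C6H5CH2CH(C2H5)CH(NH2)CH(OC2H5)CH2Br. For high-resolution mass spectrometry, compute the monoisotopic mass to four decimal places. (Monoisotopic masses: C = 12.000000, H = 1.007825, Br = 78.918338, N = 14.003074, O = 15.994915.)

313.1041

Atom tally by fragment:
  C6H5CH2 → C:7 H:7
  CH(C2H5) → C:3 H:6
  CH(NH2) → C:1 H:3 N:1
  CH(OC2H5) → C:3 H:6 O:1
  CH2Br → C:1 H:2 Br:1
Element totals:
  C: 15
  H: 24
  Br: 1
  N: 1
  O: 1
Molecular formula: C15H24BrNO.
  M = 15(12.0) + 24(1.007825) + 78.918338 + 14.003074 + 15.994915
    = 180.000000 + 24.187800 + 78.918338 + 14.003074 + 15.994915 = 313.104127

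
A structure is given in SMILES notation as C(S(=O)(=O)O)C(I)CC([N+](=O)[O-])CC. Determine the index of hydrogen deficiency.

Atom tally by fragment:
  HO3SCH2 → C:1 H:3 S:1 O:3
  CH(I) → C:1 H:1 I:1
  CH2 → C:1 H:2
  CH(NO2) → C:1 H:1 N:1 O:2
  CH2 → C:1 H:2
  CH3 → C:1 H:3
Element totals:
  C: 6
  H: 12
  I: 1
  N: 1
  O: 5
  S: 1
Molecular formula: C6H12INO5S.
DoU = (2C + 2 + N − H − X) / 2 = (2·6 + 2 + 1 − 12 − 1) / 2 = 1.

1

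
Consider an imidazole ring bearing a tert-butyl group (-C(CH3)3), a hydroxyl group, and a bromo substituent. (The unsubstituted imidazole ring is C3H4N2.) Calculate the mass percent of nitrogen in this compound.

Atom tally by fragment:
  imidazole ring core → C:3 H:4 N:2
  (− 3 ring H displaced by substituents)
  + C(CH3)3 → C:4 H:9
  + OH → O:1 H:1
  + Br → Br:1
Element totals:
  C: 7
  H: 11
  Br: 1
  N: 2
  O: 1
Molecular formula: C7H11BrN2O.
Molar mass = 219.082 g/mol.
Mass from N: 2 × 14.007 = 28.014 g/mol.
%N = 28.014 / 219.082 × 100 = 12.79%.

12.79%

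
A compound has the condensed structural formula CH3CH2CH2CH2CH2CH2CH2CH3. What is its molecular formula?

Atom tally by fragment:
  CH3 → C:1 H:3
  CH2 → C:1 H:2
  CH2 → C:1 H:2
  CH2 → C:1 H:2
  CH2 → C:1 H:2
  CH2 → C:1 H:2
  CH2 → C:1 H:2
  CH3 → C:1 H:3
Element totals:
  C: 8
  H: 18

C8H18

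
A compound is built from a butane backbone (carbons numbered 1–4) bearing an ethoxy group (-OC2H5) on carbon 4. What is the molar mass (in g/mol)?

102.18 g/mol

Atom tally by fragment:
  CH3 → C:1 H:3
  CH2 → C:1 H:2
  CH2 → C:1 H:2
  CH2OC2H5 → C:3 H:7 O:1
Element totals:
  C: 6
  H: 14
  O: 1
Molecular formula: C6H14O.
  M = 6(12.011) + 14(1.008) + 15.999
    = 72.066 + 14.112 + 15.999 = 102.177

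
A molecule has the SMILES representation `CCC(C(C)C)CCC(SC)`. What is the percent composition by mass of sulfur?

18.39%

Atom tally by fragment:
  CH3 → C:1 H:3
  CH2 → C:1 H:2
  CH(CH(CH3)2) → C:4 H:8
  CH2 → C:1 H:2
  CH2 → C:1 H:2
  CH2SCH3 → C:2 H:5 S:1
Element totals:
  C: 10
  H: 22
  S: 1
Molecular formula: C10H22S.
Molar mass = 174.346 g/mol.
Mass from S: 1 × 32.06 = 32.060 g/mol.
%S = 32.060 / 174.346 × 100 = 18.39%.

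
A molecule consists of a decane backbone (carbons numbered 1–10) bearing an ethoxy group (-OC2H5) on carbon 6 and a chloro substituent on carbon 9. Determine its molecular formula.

Atom tally by fragment:
  CH3 → C:1 H:3
  CH2 → C:1 H:2
  CH2 → C:1 H:2
  CH2 → C:1 H:2
  CH2 → C:1 H:2
  CH(OC2H5) → C:3 H:6 O:1
  CH2 → C:1 H:2
  CH2 → C:1 H:2
  CH(Cl) → C:1 H:1 Cl:1
  CH3 → C:1 H:3
Element totals:
  C: 12
  H: 25
  Cl: 1
  O: 1

C12H25ClO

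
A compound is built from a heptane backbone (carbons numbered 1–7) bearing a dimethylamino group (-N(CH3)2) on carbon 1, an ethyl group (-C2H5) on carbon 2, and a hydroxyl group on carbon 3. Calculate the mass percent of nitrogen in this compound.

Atom tally by fragment:
  (CH3)2NCH2 → C:3 H:8 N:1
  CH(C2H5) → C:3 H:6
  CH(OH) → C:1 H:2 O:1
  CH2 → C:1 H:2
  CH2 → C:1 H:2
  CH2 → C:1 H:2
  CH3 → C:1 H:3
Element totals:
  C: 11
  H: 25
  N: 1
  O: 1
Molecular formula: C11H25NO.
Molar mass = 187.327 g/mol.
Mass from N: 1 × 14.007 = 14.007 g/mol.
%N = 14.007 / 187.327 × 100 = 7.48%.

7.48%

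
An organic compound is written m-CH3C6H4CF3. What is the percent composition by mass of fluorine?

Atom tally by fragment:
  benzene ring core → C:6 H:6
  (− 2 ring H displaced by substituents)
  + CH3 → C:1 H:3
  + CF3 → C:1 F:3
Element totals:
  C: 8
  H: 7
  F: 3
Molecular formula: C8H7F3.
Molar mass = 160.138 g/mol.
Mass from F: 3 × 18.998 = 56.994 g/mol.
%F = 56.994 / 160.138 × 100 = 35.59%.

35.59%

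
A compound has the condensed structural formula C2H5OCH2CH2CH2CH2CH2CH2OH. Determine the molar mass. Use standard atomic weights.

Element totals:
  C: 8
  H: 18
  O: 2
Molecular formula: C8H18O2.
  M = 8(12.011) + 18(1.008) + 2(15.999)
    = 96.088 + 18.144 + 31.998 = 146.230

146.23 g/mol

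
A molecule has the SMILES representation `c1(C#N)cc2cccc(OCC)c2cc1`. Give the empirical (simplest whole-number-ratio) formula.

C13H11NO

Atom tally by fragment:
  naphthalene ring system core → C:10 H:8
  (− 2 ring H displaced by substituents)
  + CN → C:1 N:1
  + OC2H5 → C:2 H:5 O:1
Element totals:
  C: 13
  H: 11
  N: 1
  O: 1
Molecular formula: C13H11NO.
gcd of subscripts (13, 11, 1, 1) = 1, so the empirical formula equals the molecular formula.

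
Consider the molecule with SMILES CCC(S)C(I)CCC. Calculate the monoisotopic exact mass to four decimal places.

Atom tally by fragment:
  CH3 → C:1 H:3
  CH2 → C:1 H:2
  CH(SH) → C:1 H:2 S:1
  CH(I) → C:1 H:1 I:1
  CH2 → C:1 H:2
  CH2 → C:1 H:2
  CH3 → C:1 H:3
Element totals:
  C: 7
  H: 15
  I: 1
  S: 1
Molecular formula: C7H15IS.
  M = 7(12.0) + 15(1.007825) + 126.904472 + 31.972071
    = 84.000000 + 15.117375 + 126.904472 + 31.972071 = 257.993918

257.9939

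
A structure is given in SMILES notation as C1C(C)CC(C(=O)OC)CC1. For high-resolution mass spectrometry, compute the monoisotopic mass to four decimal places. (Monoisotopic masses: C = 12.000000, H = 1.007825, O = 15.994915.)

156.1150

Atom tally by fragment:
  cyclohexane ring core → C:6 H:12
  (− 2 ring H displaced by substituents)
  + CH3 → C:1 H:3
  + COOCH3 → C:2 H:3 O:2
Element totals:
  C: 9
  H: 16
  O: 2
Molecular formula: C9H16O2.
  M = 9(12.0) + 16(1.007825) + 2(15.994915)
    = 108.000000 + 16.125200 + 31.989830 = 156.115030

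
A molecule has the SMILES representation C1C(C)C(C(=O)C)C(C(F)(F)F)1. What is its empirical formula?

C8H11F3O

Atom tally by fragment:
  cyclobutane ring core → C:4 H:8
  (− 3 ring H displaced by substituents)
  + CH3 → C:1 H:3
  + COCH3 → C:2 H:3 O:1
  + CF3 → C:1 F:3
Element totals:
  C: 8
  H: 11
  F: 3
  O: 1
Molecular formula: C8H11F3O.
gcd of subscripts (8, 3, 11, 1) = 1, so the empirical formula equals the molecular formula.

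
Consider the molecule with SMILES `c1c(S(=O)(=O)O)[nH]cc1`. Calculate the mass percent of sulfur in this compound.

Atom tally by fragment:
  pyrrole ring core → C:4 H:5 N:1
  (− 1 ring H displaced by substituents)
  + SO3H → S:1 O:3 H:1
Element totals:
  C: 4
  H: 5
  N: 1
  O: 3
  S: 1
Molecular formula: C4H5NO3S.
Molar mass = 147.148 g/mol.
Mass from S: 1 × 32.06 = 32.060 g/mol.
%S = 32.060 / 147.148 × 100 = 21.79%.

21.79%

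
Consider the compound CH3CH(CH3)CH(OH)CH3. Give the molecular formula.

C5H12O

Atom tally by fragment:
  CH3 → C:1 H:3
  CH(CH3) → C:2 H:4
  CH(OH) → C:1 H:2 O:1
  CH3 → C:1 H:3
Element totals:
  C: 5
  H: 12
  O: 1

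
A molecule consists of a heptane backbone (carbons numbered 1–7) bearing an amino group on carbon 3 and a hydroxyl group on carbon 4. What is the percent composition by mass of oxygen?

12.19%

Atom tally by fragment:
  CH3 → C:1 H:3
  CH2 → C:1 H:2
  CH(NH2) → C:1 H:3 N:1
  CH(OH) → C:1 H:2 O:1
  CH2 → C:1 H:2
  CH2 → C:1 H:2
  CH3 → C:1 H:3
Element totals:
  C: 7
  H: 17
  N: 1
  O: 1
Molecular formula: C7H17NO.
Molar mass = 131.219 g/mol.
Mass from O: 1 × 15.999 = 15.999 g/mol.
%O = 15.999 / 131.219 × 100 = 12.19%.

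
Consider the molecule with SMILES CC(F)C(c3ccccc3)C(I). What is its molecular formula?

Atom tally by fragment:
  CH3 → C:1 H:3
  CH(F) → C:1 H:1 F:1
  CH(C6H5) → C:7 H:6
  CH2I → C:1 H:2 I:1
Element totals:
  C: 10
  H: 12
  F: 1
  I: 1

C10H12FI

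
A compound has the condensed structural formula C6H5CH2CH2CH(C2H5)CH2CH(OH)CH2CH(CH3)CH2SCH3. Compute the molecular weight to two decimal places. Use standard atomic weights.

Element totals:
  C: 18
  H: 30
  O: 1
  S: 1
Molecular formula: C18H30OS.
  M = 18(12.011) + 30(1.008) + 15.999 + 32.06
    = 216.198 + 30.240 + 15.999 + 32.060 = 294.497

294.50 g/mol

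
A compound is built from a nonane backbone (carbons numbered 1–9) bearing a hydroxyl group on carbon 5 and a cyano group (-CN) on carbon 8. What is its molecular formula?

Atom tally by fragment:
  CH3 → C:1 H:3
  CH2 → C:1 H:2
  CH2 → C:1 H:2
  CH2 → C:1 H:2
  CH(OH) → C:1 H:2 O:1
  CH2 → C:1 H:2
  CH2 → C:1 H:2
  CH(CN) → C:2 H:1 N:1
  CH3 → C:1 H:3
Element totals:
  C: 10
  H: 19
  N: 1
  O: 1

C10H19NO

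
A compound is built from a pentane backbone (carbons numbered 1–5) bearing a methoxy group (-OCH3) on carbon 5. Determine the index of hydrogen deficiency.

Atom tally by fragment:
  CH3 → C:1 H:3
  CH2 → C:1 H:2
  CH2 → C:1 H:2
  CH2 → C:1 H:2
  CH2OCH3 → C:2 H:5 O:1
Element totals:
  C: 6
  H: 14
  O: 1
Molecular formula: C6H14O.
DoU = (2C + 2 + N − H − X) / 2 = (2·6 + 2 + 0 − 14 − 0) / 2 = 0.

0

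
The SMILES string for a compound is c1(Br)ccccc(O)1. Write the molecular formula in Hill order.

Atom tally by fragment:
  benzene ring core → C:6 H:6
  (− 2 ring H displaced by substituents)
  + Br → Br:1
  + OH → O:1 H:1
Element totals:
  C: 6
  H: 5
  Br: 1
  O: 1

C6H5BrO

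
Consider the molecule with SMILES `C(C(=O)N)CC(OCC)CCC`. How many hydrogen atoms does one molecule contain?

19

Atom tally by fragment:
  H2NOCCH2 → C:2 H:4 O:1 N:1
  CH2 → C:1 H:2
  CH(OC2H5) → C:3 H:6 O:1
  CH2 → C:1 H:2
  CH2 → C:1 H:2
  CH3 → C:1 H:3
Element totals:
  C: 9
  H: 19
  N: 1
  O: 2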